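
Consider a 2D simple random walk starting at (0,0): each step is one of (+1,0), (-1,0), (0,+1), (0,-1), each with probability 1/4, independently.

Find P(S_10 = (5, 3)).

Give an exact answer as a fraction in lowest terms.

Let h be the number of horizontal steps (so 10-h are vertical). To end at (5,3) need (h+5)/2 right-steps and ((10-h)+3)/2 up-steps.
Sum over h with 5 ≤ h ≤ 7, h ≡ 1 (mod 2), 10-h ≡ 1 (mod 2):
h=5: C(10,5)·C(5,5)·C(5,4) = 252·1·5 = 1260
h=7: C(10,7)·C(7,6)·C(3,3) = 120·7·1 = 840
Total favorable: 2100
Total paths: 4^10 = 1048576
P = 2100/1048576 = 525/262144

Answer: 525/262144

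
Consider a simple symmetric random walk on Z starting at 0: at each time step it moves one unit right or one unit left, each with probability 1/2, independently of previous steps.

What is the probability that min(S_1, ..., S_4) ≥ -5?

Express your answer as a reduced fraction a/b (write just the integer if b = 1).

Answer: 1

Derivation:
Let f(t,s) = #length-t paths at position s with S_1..S_t all ≥ -5.
f(t,s) = f(t-1,s-1) + f(t-1,s+1) for s ≥ -5; f(t,s) = 0 for s < -5.
t=0: f(0,0)=1
t=1: f(1,-1)=1 f(1,1)=1
t=2: f(2,-2)=1 f(2,0)=2 f(2,2)=1
t=3: f(3,-3)=1 f(3,-1)=3 f(3,1)=3 f(3,3)=1
t=4: f(4,-4)=1 f(4,-2)=4 f(4,0)=6 f(4,2)=4 f(4,4)=1
Σ_s f(4,s) = 16
P = 16/16 = 1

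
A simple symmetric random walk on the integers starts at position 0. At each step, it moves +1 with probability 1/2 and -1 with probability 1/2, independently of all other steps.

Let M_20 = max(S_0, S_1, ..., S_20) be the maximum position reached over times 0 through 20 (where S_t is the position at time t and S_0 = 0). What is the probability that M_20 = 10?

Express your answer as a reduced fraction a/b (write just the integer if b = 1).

Answer: 969/65536

Derivation:
Let M_20 = max(S_0,...,S_20). Use the reflection principle: for j ≥ 1, #{paths with M_20 ≥ j} = #{S_20 ≥ j} + #{S_20 ≥ j+1}.
By reflection, #{M_20 ≥ 10} = #{S_20 ≥ 10} + #{S_20 ≥ 11} = 21700 + 6196 = 27896.
#{M_20 ≥ 11} = #{S_20 ≥ 11} + #{S_20 ≥ 12} = 6196 + 6196 = 12392.
#{M_20 = 10} = 27896 - 12392 = 15504.
P(M_20 = 10) = 15504/1048576 = 969/65536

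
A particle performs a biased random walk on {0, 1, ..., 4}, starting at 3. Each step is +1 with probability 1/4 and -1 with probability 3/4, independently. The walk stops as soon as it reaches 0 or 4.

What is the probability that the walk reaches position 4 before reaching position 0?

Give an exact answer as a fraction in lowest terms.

Answer: 13/40

Derivation:
Biased walk: p = 1/4, q = 3/4, r = q/p = 3
Gambler's ruin: P(hit 4 before 0 | start at 3) = (1 - r^a)/(1 - r^N)
r^3 = 27; r^4 = 81
P = (1 - 27) / (1 - 81) = -26 / -80 = 13/40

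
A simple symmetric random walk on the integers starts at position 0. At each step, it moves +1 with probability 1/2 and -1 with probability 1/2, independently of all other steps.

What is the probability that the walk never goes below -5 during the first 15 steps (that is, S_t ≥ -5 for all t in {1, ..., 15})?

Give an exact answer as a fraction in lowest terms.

Let f(t,s) = #length-t paths at position s with S_1..S_t all ≥ -5.
f(t,s) = f(t-1,s-1) + f(t-1,s+1) for s ≥ -5; f(t,s) = 0 for s < -5.
t=0: f(0,0)=1
t=1: f(1,-1)=1 f(1,1)=1
t=2: f(2,-2)=1 f(2,0)=2 f(2,2)=1
t=3: f(3,-3)=1 f(3,-1)=3 f(3,1)=3 f(3,3)=1
t=4: f(4,-4)=1 f(4,-2)=4 f(4,0)=6 f(4,2)=4 f(4,4)=1
t=5: f(5,-5)=1 f(5,-3)=5 f(5,-1)=10 f(5,1)=10 f(5,3)=5 f(5,5)=1
t=6: f(6,-4)=6 f(6,-2)=15 f(6,0)=20 f(6,2)=15 f(6,4)=6 f(6,6)=1
t=7: f(7,-5)=6 f(7,-3)=21 f(7,-1)=35 f(7,1)=35 f(7,3)=21 f(7,5)=7 f(7,7)=1
t=8: f(8,-4)=27 f(8,-2)=56 f(8,0)=70 f(8,2)=56 f(8,4)=28 f(8,6)=8 f(8,8)=1
t=9: f(9,-5)=27 f(9,-3)=83 f(9,-1)=126 f(9,1)=126 f(9,3)=84 f(9,5)=36 f(9,7)=9 f(9,9)=1
t=10: f(10,-4)=110 f(10,-2)=209 f(10,0)=252 f(10,2)=210 f(10,4)=120 f(10,6)=45 f(10,8)=10 f(10,10)=1
t=11: f(11,-5)=110 f(11,-3)=319 f(11,-1)=461 f(11,1)=462 f(11,3)=330 f(11,5)=165 f(11,7)=55 f(11,9)=11 f(11,11)=1
t=12: f(12,-4)=429 f(12,-2)=780 f(12,0)=923 f(12,2)=792 f(12,4)=495 f(12,6)=220 f(12,8)=66 f(12,10)=12 f(12,12)=1
t=13: f(13,-5)=429 f(13,-3)=1209 f(13,-1)=1703 f(13,1)=1715 f(13,3)=1287 f(13,5)=715 f(13,7)=286 f(13,9)=78 f(13,11)=13 f(13,13)=1
t=14: f(14,-4)=1638 f(14,-2)=2912 f(14,0)=3418 f(14,2)=3002 f(14,4)=2002 f(14,6)=1001 f(14,8)=364 f(14,10)=91 f(14,12)=14 f(14,14)=1
t=15: f(15,-5)=1638 f(15,-3)=4550 f(15,-1)=6330 f(15,1)=6420 f(15,3)=5004 f(15,5)=3003 f(15,7)=1365 f(15,9)=455 f(15,11)=105 f(15,13)=15 f(15,15)=1
Σ_s f(15,s) = 28886
P = 28886/32768 = 14443/16384

Answer: 14443/16384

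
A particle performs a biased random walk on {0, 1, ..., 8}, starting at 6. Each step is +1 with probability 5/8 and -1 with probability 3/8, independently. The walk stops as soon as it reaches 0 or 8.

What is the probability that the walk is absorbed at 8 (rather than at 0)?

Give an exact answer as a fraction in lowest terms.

Biased walk: p = 5/8, q = 3/8, r = q/p = 3/5
Gambler's ruin: P(hit 8 before 0 | start at 6) = (1 - r^a)/(1 - r^N)
r^6 = 729/15625; r^8 = 6561/390625
P = (1 - 729/15625) / (1 - 6561/390625) = 14896/15625 / 384064/390625 = 23275/24004

Answer: 23275/24004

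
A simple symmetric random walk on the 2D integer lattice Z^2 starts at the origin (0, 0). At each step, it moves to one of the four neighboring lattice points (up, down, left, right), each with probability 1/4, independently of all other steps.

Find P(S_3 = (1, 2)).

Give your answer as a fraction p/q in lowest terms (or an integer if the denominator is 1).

Answer: 3/64

Derivation:
Let h be the number of horizontal steps (so 3-h are vertical). To end at (1,2) need (h+1)/2 right-steps and ((3-h)+2)/2 up-steps.
Sum over h with 1 ≤ h ≤ 1, h ≡ 1 (mod 2), 3-h ≡ 0 (mod 2):
h=1: C(3,1)·C(1,1)·C(2,2) = 3·1·1 = 3
Total favorable: 3
Total paths: 4^3 = 64
P = 3/64 = 3/64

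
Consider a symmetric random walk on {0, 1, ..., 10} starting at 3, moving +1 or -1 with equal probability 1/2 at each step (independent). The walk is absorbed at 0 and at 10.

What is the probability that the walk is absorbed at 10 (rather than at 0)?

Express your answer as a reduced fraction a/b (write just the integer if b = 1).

Symmetric walk (p = 1/2): the harmonic-function argument gives P(hit 10 before 0 | start at 3) = a/N.
P = 3/10 = 3/10

Answer: 3/10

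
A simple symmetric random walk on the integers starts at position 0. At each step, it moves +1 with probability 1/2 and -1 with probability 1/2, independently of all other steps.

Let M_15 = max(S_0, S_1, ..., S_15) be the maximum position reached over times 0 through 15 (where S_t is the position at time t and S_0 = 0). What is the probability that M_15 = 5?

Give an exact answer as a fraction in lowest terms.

Answer: 3003/32768

Derivation:
Let M_15 = max(S_0,...,S_15). Use the reflection principle: for j ≥ 1, #{paths with M_15 ≥ j} = #{S_15 ≥ j} + #{S_15 ≥ j+1}.
By reflection, #{M_15 ≥ 5} = #{S_15 ≥ 5} + #{S_15 ≥ 6} = 4944 + 1941 = 6885.
#{M_15 ≥ 6} = #{S_15 ≥ 6} + #{S_15 ≥ 7} = 1941 + 1941 = 3882.
#{M_15 = 5} = 6885 - 3882 = 3003.
P(M_15 = 5) = 3003/32768 = 3003/32768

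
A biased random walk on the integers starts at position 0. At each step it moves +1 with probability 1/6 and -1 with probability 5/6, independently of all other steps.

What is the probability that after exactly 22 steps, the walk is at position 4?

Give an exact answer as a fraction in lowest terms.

Answer: 242880859375/32905425960566784

Derivation:
To reach position 4 after 22 steps: need 13 steps of +1 and 9 steps of -1.
Number of such sequences: C(22,13) = 497420
Each has probability (1/6)^13 · (5/6)^9 = 1953125/131621703842267136
P = 497420 · 1953125/131621703842267136 = 242880859375/32905425960566784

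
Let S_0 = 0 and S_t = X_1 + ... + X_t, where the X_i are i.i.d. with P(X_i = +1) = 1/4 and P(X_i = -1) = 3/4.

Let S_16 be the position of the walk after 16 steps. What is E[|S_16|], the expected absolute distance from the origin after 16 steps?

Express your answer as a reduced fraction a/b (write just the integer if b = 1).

Answer: 1078810739/134217728

Derivation:
S_16 takes values m ≡ 0 (mod 2) with |m| ≤ 16; P(S_16=m) = C(16,(16+m)/2) · (1/4)^((16+m)/2) · (3/4)^((16-m)/2).
Distribution: P(S=-16)=43046721/4294967296, P(S=-14)=14348907/268435456, P(S=-12)=71744535/536870912, P(S=-10)=55801305/268435456, P(S=-8)=241805655/1073741824, P(S=-6)=48361131/268435456, P(S=-4)=59108049/536870912, P(S=-2)=14073345/268435456, P(S=0)=42220035/2147483648, P(S=2)=1563705/268435456, P(S=4)=729729/536870912, P(S=6)=66339/268435456, P(S=8)=36855/1073741824, P(S=10)=945/268435456, P(S=12)=135/536870912, P(S=14)=3/268435456, P(S=16)=1/4294967296
E[|S_16|] = Σ_m |m|·P(S_16=m) = 1078810739/134217728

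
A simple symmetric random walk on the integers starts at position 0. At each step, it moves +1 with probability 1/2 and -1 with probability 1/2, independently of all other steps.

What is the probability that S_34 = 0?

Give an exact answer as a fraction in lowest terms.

To return to 0 after 34 steps: need exactly 17 steps of +1 and 17 of -1.
Favorable paths: C(34,17) = 2333606220
Total paths: 2^34 = 17179869184
P = 2333606220/17179869184 = 583401555/4294967296

Answer: 583401555/4294967296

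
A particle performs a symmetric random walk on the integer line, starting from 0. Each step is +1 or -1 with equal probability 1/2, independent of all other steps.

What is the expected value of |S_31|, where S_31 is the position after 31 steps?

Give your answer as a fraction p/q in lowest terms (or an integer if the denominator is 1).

S_31 takes values m ≡ 1 (mod 2) with |m| ≤ 31; P(S_31=m) = C(31,(31+m)/2)/2^31.
Total paths: 2^31 = 2147483648
Distribution: P(S=-31)=1/2147483648, P(S=-29)=31/2147483648, P(S=-27)=465/2147483648, P(S=-25)=4495/2147483648, P(S=-23)=31465/2147483648, P(S=-21)=169911/2147483648, P(S=-19)=736281/2147483648, P(S=-17)=2629575/2147483648, P(S=-15)=7888725/2147483648, P(S=-13)=20160075/2147483648, P(S=-11)=44352165/2147483648, P(S=-9)=84672315/2147483648, P(S=-7)=141120525/2147483648, P(S=-5)=206253075/2147483648, P(S=-3)=265182525/2147483648, P(S=-1)=300540195/2147483648, P(S=1)=300540195/2147483648, P(S=3)=265182525/2147483648, P(S=5)=206253075/2147483648, P(S=7)=141120525/2147483648, P(S=9)=84672315/2147483648, P(S=11)=44352165/2147483648, P(S=13)=20160075/2147483648, P(S=15)=7888725/2147483648, P(S=17)=2629575/2147483648, P(S=19)=736281/2147483648, P(S=21)=169911/2147483648, P(S=23)=31465/2147483648, P(S=25)=4495/2147483648, P(S=27)=465/2147483648, P(S=29)=31/2147483648, P(S=31)=1/2147483648
E[|S_31|] = Σ_m |m|·P(S_31=m) = 9617286240/2147483648 = 300540195/67108864

Answer: 300540195/67108864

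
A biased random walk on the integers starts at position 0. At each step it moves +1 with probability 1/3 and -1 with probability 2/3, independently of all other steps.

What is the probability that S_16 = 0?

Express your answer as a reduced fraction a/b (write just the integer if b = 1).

Answer: 366080/4782969

Derivation:
To be at 0 after 16 steps: need exactly 8 steps of +1 and 8 of -1.
Number of such sequences: C(16,8) = 12870
Each has probability (1/3)^8 · (2/3)^8 = 256/43046721
P = 12870 · 256/43046721 = 366080/4782969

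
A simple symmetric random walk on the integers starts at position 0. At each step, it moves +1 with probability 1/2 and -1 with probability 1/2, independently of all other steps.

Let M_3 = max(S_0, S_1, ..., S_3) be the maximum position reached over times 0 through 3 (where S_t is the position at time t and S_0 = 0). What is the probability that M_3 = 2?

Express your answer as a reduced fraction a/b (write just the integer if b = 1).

Answer: 1/8

Derivation:
Let M_3 = max(S_0,...,S_3). Use the reflection principle: for j ≥ 1, #{paths with M_3 ≥ j} = #{S_3 ≥ j} + #{S_3 ≥ j+1}.
By reflection, #{M_3 ≥ 2} = #{S_3 ≥ 2} + #{S_3 ≥ 3} = 1 + 1 = 2.
#{M_3 ≥ 3} = #{S_3 ≥ 3} + #{S_3 ≥ 4} = 1 + 0 = 1.
#{M_3 = 2} = 2 - 1 = 1.
P(M_3 = 2) = 1/8 = 1/8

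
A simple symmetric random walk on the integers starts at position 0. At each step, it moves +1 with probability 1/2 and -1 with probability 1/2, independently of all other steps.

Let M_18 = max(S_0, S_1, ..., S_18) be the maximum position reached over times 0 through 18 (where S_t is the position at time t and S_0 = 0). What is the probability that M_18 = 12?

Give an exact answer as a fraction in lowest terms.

Answer: 51/16384

Derivation:
Let M_18 = max(S_0,...,S_18). Use the reflection principle: for j ≥ 1, #{paths with M_18 ≥ j} = #{S_18 ≥ j} + #{S_18 ≥ j+1}.
By reflection, #{M_18 ≥ 12} = #{S_18 ≥ 12} + #{S_18 ≥ 13} = 988 + 172 = 1160.
#{M_18 ≥ 13} = #{S_18 ≥ 13} + #{S_18 ≥ 14} = 172 + 172 = 344.
#{M_18 = 12} = 1160 - 344 = 816.
P(M_18 = 12) = 816/262144 = 51/16384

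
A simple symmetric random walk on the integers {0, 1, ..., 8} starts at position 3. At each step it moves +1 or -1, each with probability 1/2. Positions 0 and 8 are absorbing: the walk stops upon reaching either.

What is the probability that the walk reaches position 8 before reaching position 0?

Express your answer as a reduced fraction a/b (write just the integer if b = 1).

Symmetric walk (p = 1/2): the harmonic-function argument gives P(hit 8 before 0 | start at 3) = a/N.
P = 3/8 = 3/8

Answer: 3/8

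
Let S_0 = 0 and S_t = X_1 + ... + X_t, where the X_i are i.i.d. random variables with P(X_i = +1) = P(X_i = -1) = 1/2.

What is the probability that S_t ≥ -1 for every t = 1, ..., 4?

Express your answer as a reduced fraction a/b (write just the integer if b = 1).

Answer: 5/8

Derivation:
Let f(t,s) = #length-t paths at position s with S_1..S_t all ≥ -1.
f(t,s) = f(t-1,s-1) + f(t-1,s+1) for s ≥ -1; f(t,s) = 0 for s < -1.
t=0: f(0,0)=1
t=1: f(1,-1)=1 f(1,1)=1
t=2: f(2,0)=2 f(2,2)=1
t=3: f(3,-1)=2 f(3,1)=3 f(3,3)=1
t=4: f(4,0)=5 f(4,2)=4 f(4,4)=1
Σ_s f(4,s) = 10
P = 10/16 = 5/8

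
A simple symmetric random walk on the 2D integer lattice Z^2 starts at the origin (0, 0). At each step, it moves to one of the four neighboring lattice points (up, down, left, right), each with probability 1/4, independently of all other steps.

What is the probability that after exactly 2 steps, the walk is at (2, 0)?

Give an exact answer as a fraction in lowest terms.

Let h be the number of horizontal steps (so 2-h are vertical). To end at (2,0) need (h+2)/2 right-steps and ((2-h)+0)/2 up-steps.
Sum over h with 2 ≤ h ≤ 2, h ≡ 0 (mod 2), 2-h ≡ 0 (mod 2):
h=2: C(2,2)·C(2,2)·C(0,0) = 1·1·1 = 1
Total favorable: 1
Total paths: 4^2 = 16
P = 1/16 = 1/16

Answer: 1/16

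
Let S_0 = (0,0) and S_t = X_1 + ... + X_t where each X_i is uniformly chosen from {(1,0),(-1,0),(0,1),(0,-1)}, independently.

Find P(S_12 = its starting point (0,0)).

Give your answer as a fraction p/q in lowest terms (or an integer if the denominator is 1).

Answer: 53361/1048576

Derivation:
Let h be the number of horizontal steps (so 12-h are vertical). To end at (0,0) need (h+0)/2 right-steps and ((12-h)+0)/2 up-steps.
Sum over h with 0 ≤ h ≤ 12, h ≡ 0 (mod 2), 12-h ≡ 0 (mod 2):
h=0: C(12,0)·C(0,0)·C(12,6) = 1·1·924 = 924
h=2: C(12,2)·C(2,1)·C(10,5) = 66·2·252 = 33264
h=4: C(12,4)·C(4,2)·C(8,4) = 495·6·70 = 207900
h=6: C(12,6)·C(6,3)·C(6,3) = 924·20·20 = 369600
h=8: C(12,8)·C(8,4)·C(4,2) = 495·70·6 = 207900
h=10: C(12,10)·C(10,5)·C(2,1) = 66·252·2 = 33264
h=12: C(12,12)·C(12,6)·C(0,0) = 1·924·1 = 924
Total favorable: 853776
Total paths: 4^12 = 16777216
P = 853776/16777216 = 53361/1048576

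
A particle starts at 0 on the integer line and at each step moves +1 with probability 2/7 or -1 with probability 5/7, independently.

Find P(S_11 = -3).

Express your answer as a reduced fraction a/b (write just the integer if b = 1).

To reach position -3 after 11 steps: need 4 steps of +1 and 7 steps of -1.
Number of such sequences: C(11,4) = 330
Each has probability (2/7)^4 · (5/7)^7 = 1250000/1977326743
P = 330 · 1250000/1977326743 = 412500000/1977326743

Answer: 412500000/1977326743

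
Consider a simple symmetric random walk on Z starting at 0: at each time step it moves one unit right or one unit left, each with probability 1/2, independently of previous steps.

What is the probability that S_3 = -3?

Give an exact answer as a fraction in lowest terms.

Answer: 1/8

Derivation:
To reach position -3 after 3 steps: need 0 steps of +1 and 3 of -1.
Favorable paths: C(3,0) = 1
Total paths: 2^3 = 8
P = 1/8 = 1/8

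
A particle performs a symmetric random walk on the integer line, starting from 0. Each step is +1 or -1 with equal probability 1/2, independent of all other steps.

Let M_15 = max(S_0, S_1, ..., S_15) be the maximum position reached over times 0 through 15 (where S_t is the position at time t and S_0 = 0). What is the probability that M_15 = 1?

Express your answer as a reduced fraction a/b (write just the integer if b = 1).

Let M_15 = max(S_0,...,S_15). Use the reflection principle: for j ≥ 1, #{paths with M_15 ≥ j} = #{S_15 ≥ j} + #{S_15 ≥ j+1}.
By reflection, #{M_15 ≥ 1} = #{S_15 ≥ 1} + #{S_15 ≥ 2} = 16384 + 9949 = 26333.
#{M_15 ≥ 2} = #{S_15 ≥ 2} + #{S_15 ≥ 3} = 9949 + 9949 = 19898.
#{M_15 = 1} = 26333 - 19898 = 6435.
P(M_15 = 1) = 6435/32768 = 6435/32768

Answer: 6435/32768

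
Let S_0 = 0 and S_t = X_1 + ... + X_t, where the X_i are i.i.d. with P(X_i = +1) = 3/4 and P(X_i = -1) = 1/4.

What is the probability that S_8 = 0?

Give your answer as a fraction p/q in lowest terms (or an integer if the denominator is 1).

Answer: 2835/32768

Derivation:
To be at 0 after 8 steps: need exactly 4 steps of +1 and 4 of -1.
Number of such sequences: C(8,4) = 70
Each has probability (3/4)^4 · (1/4)^4 = 81/65536
P = 70 · 81/65536 = 2835/32768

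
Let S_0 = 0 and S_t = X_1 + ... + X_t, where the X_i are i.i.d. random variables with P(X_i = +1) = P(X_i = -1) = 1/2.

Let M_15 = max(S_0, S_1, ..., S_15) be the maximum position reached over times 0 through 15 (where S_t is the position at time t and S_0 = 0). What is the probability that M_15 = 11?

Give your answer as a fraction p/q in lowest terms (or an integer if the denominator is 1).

Let M_15 = max(S_0,...,S_15). Use the reflection principle: for j ≥ 1, #{paths with M_15 ≥ j} = #{S_15 ≥ j} + #{S_15 ≥ j+1}.
By reflection, #{M_15 ≥ 11} = #{S_15 ≥ 11} + #{S_15 ≥ 12} = 121 + 16 = 137.
#{M_15 ≥ 12} = #{S_15 ≥ 12} + #{S_15 ≥ 13} = 16 + 16 = 32.
#{M_15 = 11} = 137 - 32 = 105.
P(M_15 = 11) = 105/32768 = 105/32768

Answer: 105/32768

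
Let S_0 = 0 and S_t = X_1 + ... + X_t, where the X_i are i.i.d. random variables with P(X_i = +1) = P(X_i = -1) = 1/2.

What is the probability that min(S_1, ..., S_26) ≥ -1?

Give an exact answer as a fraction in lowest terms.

Let f(t,s) = #length-t paths at position s with S_1..S_t all ≥ -1.
f(t,s) = f(t-1,s-1) + f(t-1,s+1) for s ≥ -1; f(t,s) = 0 for s < -1.
t=0: f(0,0)=1
t=1: f(1,-1)=1 f(1,1)=1
t=2: f(2,0)=2 f(2,2)=1
t=3: f(3,-1)=2 f(3,1)=3 f(3,3)=1
t=4: f(4,0)=5 f(4,2)=4 f(4,4)=1
t=5: f(5,-1)=5 f(5,1)=9 f(5,3)=5 f(5,5)=1
t=6: f(6,0)=14 f(6,2)=14 f(6,4)=6 f(6,6)=1
t=7: f(7,-1)=14 f(7,1)=28 f(7,3)=20 f(7,5)=7 f(7,7)=1
t=8: f(8,0)=42 f(8,2)=48 f(8,4)=27 f(8,6)=8 f(8,8)=1
t=9: f(9,-1)=42 f(9,1)=90 f(9,3)=75 f(9,5)=35 f(9,7)=9 f(9,9)=1
t=10: f(10,0)=132 f(10,2)=165 f(10,4)=110 f(10,6)=44 f(10,8)=10 f(10,10)=1
t=11: f(11,-1)=132 f(11,1)=297 f(11,3)=275 f(11,5)=154 f(11,7)=54 f(11,9)=11 f(11,11)=1
t=12: f(12,0)=429 f(12,2)=572 f(12,4)=429 f(12,6)=208 f(12,8)=65 f(12,10)=12 f(12,12)=1
t=13: f(13,-1)=429 f(13,1)=1001 f(13,3)=1001 f(13,5)=637 f(13,7)=273 f(13,9)=77 f(13,11)=13 f(13,13)=1
t=14: f(14,0)=1430 f(14,2)=2002 f(14,4)=1638 f(14,6)=910 f(14,8)=350 f(14,10)=90 f(14,12)=14 f(14,14)=1
t=15: f(15,-1)=1430 f(15,1)=3432 f(15,3)=3640 f(15,5)=2548 f(15,7)=1260 f(15,9)=440 f(15,11)=104 f(15,13)=15 f(15,15)=1
t=16: f(16,0)=4862 f(16,2)=7072 f(16,4)=6188 f(16,6)=3808 f(16,8)=1700 f(16,10)=544 f(16,12)=119 f(16,14)=16 f(16,16)=1
t=17: f(17,-1)=4862 f(17,1)=11934 f(17,3)=13260 f(17,5)=9996 f(17,7)=5508 f(17,9)=2244 f(17,11)=663 f(17,13)=135 f(17,15)=17 f(17,17)=1
t=18: f(18,0)=16796 f(18,2)=25194 f(18,4)=23256 f(18,6)=15504 f(18,8)=7752 f(18,10)=2907 f(18,12)=798 f(18,14)=152 f(18,16)=18 f(18,18)=1
t=19: f(19,-1)=16796 f(19,1)=41990 f(19,3)=48450 f(19,5)=38760 f(19,7)=23256 f(19,9)=10659 f(19,11)=3705 f(19,13)=950 f(19,15)=170 f(19,17)=19 f(19,19)=1
t=20: f(20,0)=58786 f(20,2)=90440 f(20,4)=87210 f(20,6)=62016 f(20,8)=33915 f(20,10)=14364 f(20,12)=4655 f(20,14)=1120 f(20,16)=189 f(20,18)=20 f(20,20)=1
t=21: f(21,-1)=58786 f(21,1)=149226 f(21,3)=177650 f(21,5)=149226 f(21,7)=95931 f(21,9)=48279 f(21,11)=19019 f(21,13)=5775 f(21,15)=1309 f(21,17)=209 f(21,19)=21 f(21,21)=1
t=22: f(22,0)=208012 f(22,2)=326876 f(22,4)=326876 f(22,6)=245157 f(22,8)=144210 f(22,10)=67298 f(22,12)=24794 f(22,14)=7084 f(22,16)=1518 f(22,18)=230 f(22,20)=22 f(22,22)=1
t=23: f(23,-1)=208012 f(23,1)=534888 f(23,3)=653752 f(23,5)=572033 f(23,7)=389367 f(23,9)=211508 f(23,11)=92092 f(23,13)=31878 f(23,15)=8602 f(23,17)=1748 f(23,19)=252 f(23,21)=23 f(23,23)=1
t=24: f(24,0)=742900 f(24,2)=1188640 f(24,4)=1225785 f(24,6)=961400 f(24,8)=600875 f(24,10)=303600 f(24,12)=123970 f(24,14)=40480 f(24,16)=10350 f(24,18)=2000 f(24,20)=275 f(24,22)=24 f(24,24)=1
t=25: f(25,-1)=742900 f(25,1)=1931540 f(25,3)=2414425 f(25,5)=2187185 f(25,7)=1562275 f(25,9)=904475 f(25,11)=427570 f(25,13)=164450 f(25,15)=50830 f(25,17)=12350 f(25,19)=2275 f(25,21)=299 f(25,23)=25 f(25,25)=1
t=26: f(26,0)=2674440 f(26,2)=4345965 f(26,4)=4601610 f(26,6)=3749460 f(26,8)=2466750 f(26,10)=1332045 f(26,12)=592020 f(26,14)=215280 f(26,16)=63180 f(26,18)=14625 f(26,20)=2574 f(26,22)=324 f(26,24)=26 f(26,26)=1
Σ_s f(26,s) = 20058300
P = 20058300/67108864 = 5014575/16777216

Answer: 5014575/16777216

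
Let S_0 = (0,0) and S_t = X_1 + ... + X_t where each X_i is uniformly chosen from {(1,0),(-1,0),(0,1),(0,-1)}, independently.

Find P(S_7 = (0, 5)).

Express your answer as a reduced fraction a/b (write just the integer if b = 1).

Answer: 49/16384

Derivation:
Let h be the number of horizontal steps (so 7-h are vertical). To end at (0,5) need (h+0)/2 right-steps and ((7-h)+5)/2 up-steps.
Sum over h with 0 ≤ h ≤ 2, h ≡ 0 (mod 2), 7-h ≡ 1 (mod 2):
h=0: C(7,0)·C(0,0)·C(7,6) = 1·1·7 = 7
h=2: C(7,2)·C(2,1)·C(5,5) = 21·2·1 = 42
Total favorable: 49
Total paths: 4^7 = 16384
P = 49/16384 = 49/16384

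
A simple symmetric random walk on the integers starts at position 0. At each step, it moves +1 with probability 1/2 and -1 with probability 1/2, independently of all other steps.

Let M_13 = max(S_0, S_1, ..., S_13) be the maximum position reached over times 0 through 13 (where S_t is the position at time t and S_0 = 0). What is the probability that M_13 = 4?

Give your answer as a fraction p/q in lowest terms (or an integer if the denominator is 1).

Let M_13 = max(S_0,...,S_13). Use the reflection principle: for j ≥ 1, #{paths with M_13 ≥ j} = #{S_13 ≥ j} + #{S_13 ≥ j+1}.
By reflection, #{M_13 ≥ 4} = #{S_13 ≥ 4} + #{S_13 ≥ 5} = 1093 + 1093 = 2186.
#{M_13 ≥ 5} = #{S_13 ≥ 5} + #{S_13 ≥ 6} = 1093 + 378 = 1471.
#{M_13 = 4} = 2186 - 1471 = 715.
P(M_13 = 4) = 715/8192 = 715/8192

Answer: 715/8192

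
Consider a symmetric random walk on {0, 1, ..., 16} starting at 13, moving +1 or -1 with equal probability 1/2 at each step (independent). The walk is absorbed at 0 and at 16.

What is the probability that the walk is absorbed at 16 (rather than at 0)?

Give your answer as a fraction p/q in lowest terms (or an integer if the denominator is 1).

Answer: 13/16

Derivation:
Symmetric walk (p = 1/2): the harmonic-function argument gives P(hit 16 before 0 | start at 13) = a/N.
P = 13/16 = 13/16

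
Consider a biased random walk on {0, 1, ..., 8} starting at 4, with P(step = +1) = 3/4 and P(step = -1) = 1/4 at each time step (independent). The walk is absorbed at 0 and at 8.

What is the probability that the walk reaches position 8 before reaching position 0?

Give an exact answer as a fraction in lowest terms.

Answer: 81/82

Derivation:
Biased walk: p = 3/4, q = 1/4, r = q/p = 1/3
Gambler's ruin: P(hit 8 before 0 | start at 4) = (1 - r^a)/(1 - r^N)
r^4 = 1/81; r^8 = 1/6561
P = (1 - 1/81) / (1 - 1/6561) = 80/81 / 6560/6561 = 81/82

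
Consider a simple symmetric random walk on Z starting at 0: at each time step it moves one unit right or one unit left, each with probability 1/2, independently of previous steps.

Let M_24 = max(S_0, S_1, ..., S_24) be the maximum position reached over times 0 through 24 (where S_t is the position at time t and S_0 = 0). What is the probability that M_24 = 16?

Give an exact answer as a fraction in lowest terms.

Answer: 5313/8388608

Derivation:
Let M_24 = max(S_0,...,S_24). Use the reflection principle: for j ≥ 1, #{paths with M_24 ≥ j} = #{S_24 ≥ j} + #{S_24 ≥ j+1}.
By reflection, #{M_24 ≥ 16} = #{S_24 ≥ 16} + #{S_24 ≥ 17} = 12951 + 2325 = 15276.
#{M_24 ≥ 17} = #{S_24 ≥ 17} + #{S_24 ≥ 18} = 2325 + 2325 = 4650.
#{M_24 = 16} = 15276 - 4650 = 10626.
P(M_24 = 16) = 10626/16777216 = 5313/8388608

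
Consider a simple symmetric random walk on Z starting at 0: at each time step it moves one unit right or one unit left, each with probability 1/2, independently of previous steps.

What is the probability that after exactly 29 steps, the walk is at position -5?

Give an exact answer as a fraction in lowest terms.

Answer: 51895935/536870912

Derivation:
To reach position -5 after 29 steps: need 12 steps of +1 and 17 of -1.
Favorable paths: C(29,12) = 51895935
Total paths: 2^29 = 536870912
P = 51895935/536870912 = 51895935/536870912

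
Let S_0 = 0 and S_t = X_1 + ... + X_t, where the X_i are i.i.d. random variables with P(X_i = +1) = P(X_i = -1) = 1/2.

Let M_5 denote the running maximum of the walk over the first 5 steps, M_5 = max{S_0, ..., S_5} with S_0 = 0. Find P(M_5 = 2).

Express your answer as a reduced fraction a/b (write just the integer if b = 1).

Let M_5 = max(S_0,...,S_5). Use the reflection principle: for j ≥ 1, #{paths with M_5 ≥ j} = #{S_5 ≥ j} + #{S_5 ≥ j+1}.
By reflection, #{M_5 ≥ 2} = #{S_5 ≥ 2} + #{S_5 ≥ 3} = 6 + 6 = 12.
#{M_5 ≥ 3} = #{S_5 ≥ 3} + #{S_5 ≥ 4} = 6 + 1 = 7.
#{M_5 = 2} = 12 - 7 = 5.
P(M_5 = 2) = 5/32 = 5/32

Answer: 5/32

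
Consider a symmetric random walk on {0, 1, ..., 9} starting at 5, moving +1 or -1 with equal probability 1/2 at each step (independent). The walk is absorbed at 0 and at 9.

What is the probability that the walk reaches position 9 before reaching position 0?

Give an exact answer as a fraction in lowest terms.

Answer: 5/9

Derivation:
Symmetric walk (p = 1/2): the harmonic-function argument gives P(hit 9 before 0 | start at 5) = a/N.
P = 5/9 = 5/9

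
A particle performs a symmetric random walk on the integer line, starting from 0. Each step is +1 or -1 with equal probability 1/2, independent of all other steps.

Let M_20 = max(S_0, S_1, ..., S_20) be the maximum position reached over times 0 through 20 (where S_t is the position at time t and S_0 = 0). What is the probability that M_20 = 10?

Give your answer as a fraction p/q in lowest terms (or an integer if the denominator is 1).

Answer: 969/65536

Derivation:
Let M_20 = max(S_0,...,S_20). Use the reflection principle: for j ≥ 1, #{paths with M_20 ≥ j} = #{S_20 ≥ j} + #{S_20 ≥ j+1}.
By reflection, #{M_20 ≥ 10} = #{S_20 ≥ 10} + #{S_20 ≥ 11} = 21700 + 6196 = 27896.
#{M_20 ≥ 11} = #{S_20 ≥ 11} + #{S_20 ≥ 12} = 6196 + 6196 = 12392.
#{M_20 = 10} = 27896 - 12392 = 15504.
P(M_20 = 10) = 15504/1048576 = 969/65536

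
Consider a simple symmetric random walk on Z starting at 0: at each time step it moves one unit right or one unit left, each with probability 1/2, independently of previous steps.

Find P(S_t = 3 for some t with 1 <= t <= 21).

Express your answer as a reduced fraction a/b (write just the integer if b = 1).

Count via complement. Let g(t,s) = #length-t paths at position s with S_1..S_t all ≠ 3.
g(t,s) = g(t-1,s-1) + g(t-1,s+1) for s ≠ 3; g(t,3) = 0.
t=0: g(0,0)=1
t=1: g(1,-1)=1 g(1,1)=1
t=2: g(2,-2)=1 g(2,0)=2 g(2,2)=1
t=3: g(3,-3)=1 g(3,-1)=3 g(3,1)=3
t=4: g(4,-4)=1 g(4,-2)=4 g(4,0)=6 g(4,2)=3
t=5: g(5,-5)=1 g(5,-3)=5 g(5,-1)=10 g(5,1)=9
t=6: g(6,-6)=1 g(6,-4)=6 g(6,-2)=15 g(6,0)=19 g(6,2)=9
t=7: g(7,-7)=1 g(7,-5)=7 g(7,-3)=21 g(7,-1)=34 g(7,1)=28
t=8: g(8,-8)=1 g(8,-6)=8 g(8,-4)=28 g(8,-2)=55 g(8,0)=62 g(8,2)=28
t=9: g(9,-9)=1 g(9,-7)=9 g(9,-5)=36 g(9,-3)=83 g(9,-1)=117 g(9,1)=90
t=10: g(10,-10)=1 g(10,-8)=10 g(10,-6)=45 g(10,-4)=119 g(10,-2)=200 g(10,0)=207 g(10,2)=90
t=11: g(11,-11)=1 g(11,-9)=11 g(11,-7)=55 g(11,-5)=164 g(11,-3)=319 g(11,-1)=407 g(11,1)=297
t=12: g(12,-12)=1 g(12,-10)=12 g(12,-8)=66 g(12,-6)=219 g(12,-4)=483 g(12,-2)=726 g(12,0)=704 g(12,2)=297
t=13: g(13,-13)=1 g(13,-11)=13 g(13,-9)=78 g(13,-7)=285 g(13,-5)=702 g(13,-3)=1209 g(13,-1)=1430 g(13,1)=1001
t=14: g(14,-14)=1 g(14,-12)=14 g(14,-10)=91 g(14,-8)=363 g(14,-6)=987 g(14,-4)=1911 g(14,-2)=2639 g(14,0)=2431 g(14,2)=1001
t=15: g(15,-15)=1 g(15,-13)=15 g(15,-11)=105 g(15,-9)=454 g(15,-7)=1350 g(15,-5)=2898 g(15,-3)=4550 g(15,-1)=5070 g(15,1)=3432
t=16: g(16,-16)=1 g(16,-14)=16 g(16,-12)=120 g(16,-10)=559 g(16,-8)=1804 g(16,-6)=4248 g(16,-4)=7448 g(16,-2)=9620 g(16,0)=8502 g(16,2)=3432
t=17: g(17,-17)=1 g(17,-15)=17 g(17,-13)=136 g(17,-11)=679 g(17,-9)=2363 g(17,-7)=6052 g(17,-5)=11696 g(17,-3)=17068 g(17,-1)=18122 g(17,1)=11934
t=18: g(18,-18)=1 g(18,-16)=18 g(18,-14)=153 g(18,-12)=815 g(18,-10)=3042 g(18,-8)=8415 g(18,-6)=17748 g(18,-4)=28764 g(18,-2)=35190 g(18,0)=30056 g(18,2)=11934
t=19: g(19,-19)=1 g(19,-17)=19 g(19,-15)=171 g(19,-13)=968 g(19,-11)=3857 g(19,-9)=11457 g(19,-7)=26163 g(19,-5)=46512 g(19,-3)=63954 g(19,-1)=65246 g(19,1)=41990
t=20: g(20,-20)=1 g(20,-18)=20 g(20,-16)=190 g(20,-14)=1139 g(20,-12)=4825 g(20,-10)=15314 g(20,-8)=37620 g(20,-6)=72675 g(20,-4)=110466 g(20,-2)=129200 g(20,0)=107236 g(20,2)=41990
t=21: g(21,-21)=1 g(21,-19)=21 g(21,-17)=210 g(21,-15)=1329 g(21,-13)=5964 g(21,-11)=20139 g(21,-9)=52934 g(21,-7)=110295 g(21,-5)=183141 g(21,-3)=239666 g(21,-1)=236436 g(21,1)=149226
Paths never hitting 3: Σ_s g(21,s) = 999362
Paths hitting 3: 2^21 - 999362 = 1097790
P = 1097790/2097152 = 548895/1048576

Answer: 548895/1048576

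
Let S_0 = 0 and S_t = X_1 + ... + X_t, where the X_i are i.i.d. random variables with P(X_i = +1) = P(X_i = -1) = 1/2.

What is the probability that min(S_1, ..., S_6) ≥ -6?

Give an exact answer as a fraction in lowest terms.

Let f(t,s) = #length-t paths at position s with S_1..S_t all ≥ -6.
f(t,s) = f(t-1,s-1) + f(t-1,s+1) for s ≥ -6; f(t,s) = 0 for s < -6.
t=0: f(0,0)=1
t=1: f(1,-1)=1 f(1,1)=1
t=2: f(2,-2)=1 f(2,0)=2 f(2,2)=1
t=3: f(3,-3)=1 f(3,-1)=3 f(3,1)=3 f(3,3)=1
t=4: f(4,-4)=1 f(4,-2)=4 f(4,0)=6 f(4,2)=4 f(4,4)=1
t=5: f(5,-5)=1 f(5,-3)=5 f(5,-1)=10 f(5,1)=10 f(5,3)=5 f(5,5)=1
t=6: f(6,-6)=1 f(6,-4)=6 f(6,-2)=15 f(6,0)=20 f(6,2)=15 f(6,4)=6 f(6,6)=1
Σ_s f(6,s) = 64
P = 64/64 = 1

Answer: 1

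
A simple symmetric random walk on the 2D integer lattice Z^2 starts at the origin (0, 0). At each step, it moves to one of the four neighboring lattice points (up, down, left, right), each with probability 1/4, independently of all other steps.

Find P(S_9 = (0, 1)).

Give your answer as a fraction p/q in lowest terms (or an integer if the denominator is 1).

Let h be the number of horizontal steps (so 9-h are vertical). To end at (0,1) need (h+0)/2 right-steps and ((9-h)+1)/2 up-steps.
Sum over h with 0 ≤ h ≤ 8, h ≡ 0 (mod 2), 9-h ≡ 1 (mod 2):
h=0: C(9,0)·C(0,0)·C(9,5) = 1·1·126 = 126
h=2: C(9,2)·C(2,1)·C(7,4) = 36·2·35 = 2520
h=4: C(9,4)·C(4,2)·C(5,3) = 126·6·10 = 7560
h=6: C(9,6)·C(6,3)·C(3,2) = 84·20·3 = 5040
h=8: C(9,8)·C(8,4)·C(1,1) = 9·70·1 = 630
Total favorable: 15876
Total paths: 4^9 = 262144
P = 15876/262144 = 3969/65536

Answer: 3969/65536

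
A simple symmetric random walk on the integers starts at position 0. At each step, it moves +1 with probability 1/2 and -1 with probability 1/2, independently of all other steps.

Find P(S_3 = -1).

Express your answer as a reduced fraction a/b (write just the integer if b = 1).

To reach position -1 after 3 steps: need 1 step of +1 and 2 of -1.
Favorable paths: C(3,1) = 3
Total paths: 2^3 = 8
P = 3/8 = 3/8

Answer: 3/8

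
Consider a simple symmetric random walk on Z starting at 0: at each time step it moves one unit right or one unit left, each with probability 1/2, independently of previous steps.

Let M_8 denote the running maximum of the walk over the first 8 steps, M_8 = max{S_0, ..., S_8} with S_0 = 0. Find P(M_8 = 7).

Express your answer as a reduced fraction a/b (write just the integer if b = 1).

Let M_8 = max(S_0,...,S_8). Use the reflection principle: for j ≥ 1, #{paths with M_8 ≥ j} = #{S_8 ≥ j} + #{S_8 ≥ j+1}.
By reflection, #{M_8 ≥ 7} = #{S_8 ≥ 7} + #{S_8 ≥ 8} = 1 + 1 = 2.
#{M_8 ≥ 8} = #{S_8 ≥ 8} + #{S_8 ≥ 9} = 1 + 0 = 1.
#{M_8 = 7} = 2 - 1 = 1.
P(M_8 = 7) = 1/256 = 1/256

Answer: 1/256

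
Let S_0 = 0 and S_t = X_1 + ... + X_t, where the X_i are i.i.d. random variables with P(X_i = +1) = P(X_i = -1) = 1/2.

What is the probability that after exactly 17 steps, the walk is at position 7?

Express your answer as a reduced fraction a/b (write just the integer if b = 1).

To reach position 7 after 17 steps: need 12 steps of +1 and 5 of -1.
Favorable paths: C(17,12) = 6188
Total paths: 2^17 = 131072
P = 6188/131072 = 1547/32768

Answer: 1547/32768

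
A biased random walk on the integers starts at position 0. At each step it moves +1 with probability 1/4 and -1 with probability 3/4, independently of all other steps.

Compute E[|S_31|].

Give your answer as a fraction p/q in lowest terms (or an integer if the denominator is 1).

S_31 takes values m ≡ 1 (mod 2) with |m| ≤ 31; P(S_31=m) = C(31,(31+m)/2) · (1/4)^((31+m)/2) · (3/4)^((31-m)/2).
Distribution: P(S=-31)=617673396283947/4611686018427387904, P(S=-29)=6382625094934119/4611686018427387904, P(S=-27)=31913125474670595/4611686018427387904, P(S=-25)=102831182085049695/4611686018427387904, P(S=-23)=239939424865115955/4611686018427387904, P(S=-21)=431890964757208719/4611686018427387904, P(S=-19)=623842504649301483/4611686018427387904, P(S=-17)=742669648392025575/4611686018427387904, P(S=-15)=742669648392025575/4611686018427387904, P(S=-13)=632644515296910675/4611686018427387904, P(S=-11)=463939311217734495/4611686018427387904, P(S=-9)=295234107138558315/4611686018427387904, P(S=-7)=164018948410310175/4611686018427387904, P(S=-5)=79906667174253675/4611686018427387904, P(S=-3)=34245714503251575/4611686018427387904, P(S=-1)=12937269923450595/4611686018427387904, P(S=1)=4312423307816865/4611686018427387904, P(S=3)=1268359796416725/4611686018427387904, P(S=5)=328834021293225/4611686018427387904, P(S=7)=74997232926525/4611686018427387904, P(S=9)=14999446585305/4611686018427387904, P(S=11)=2618950991085/4611686018427387904, P(S=13)=396810756225/4611686018427387904, P(S=15)=51757924725/4611686018427387904, P(S=17)=5750880525/4611686018427387904, P(S=19)=536748849/4611686018427387904, P(S=21)=41288373/4611686018427387904, P(S=23)=2548665/4611686018427387904, P(S=25)=121365/4611686018427387904, P(S=27)=4185/4611686018427387904, P(S=29)=93/4611686018427387904, P(S=31)=1/4611686018427387904
E[|S_31|] = Σ_m |m|·P(S_31=m) = 1117219473235224019/72057594037927936

Answer: 1117219473235224019/72057594037927936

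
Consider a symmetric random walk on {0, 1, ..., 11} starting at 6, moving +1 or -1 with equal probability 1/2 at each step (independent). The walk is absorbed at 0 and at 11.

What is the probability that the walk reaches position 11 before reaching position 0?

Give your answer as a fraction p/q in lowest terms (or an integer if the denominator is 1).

Answer: 6/11

Derivation:
Symmetric walk (p = 1/2): the harmonic-function argument gives P(hit 11 before 0 | start at 6) = a/N.
P = 6/11 = 6/11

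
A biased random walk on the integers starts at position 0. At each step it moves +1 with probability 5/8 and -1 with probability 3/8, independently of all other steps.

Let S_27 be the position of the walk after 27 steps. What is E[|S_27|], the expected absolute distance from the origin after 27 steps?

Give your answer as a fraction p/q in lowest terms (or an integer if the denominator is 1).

Answer: 272455767493551121351041/37778931862957161709568

Derivation:
S_27 takes values m ≡ 1 (mod 2) with |m| ≤ 27; P(S_27=m) = C(27,(27+m)/2) · (5/8)^((27+m)/2) · (3/8)^((27-m)/2).
Distribution: P(S=-27)=7625597484987/2417851639229258349412352, P(S=-25)=343151886824415/2417851639229258349412352, P(S=-23)=7434957547862325/2417851639229258349412352, P(S=-21)=103263299275865625/2417851639229258349412352, P(S=-19)=516316496379328125/1208925819614629174706176, P(S=-17)=3958426472241515625/1208925819614629174706176, P(S=-15)=24190383997031484375/1208925819614629174706176, P(S=-13)=120951919985157421875/1208925819614629174706176, P(S=-11)=1007932666542978515625/2417851639229258349412352, P(S=-9)=3546429752651220703125/2417851639229258349412352, P(S=-7)=10639289257953662109375/2417851639229258349412352, P(S=-5)=27404229906850341796875/2417851639229258349412352, P(S=-3)=15224572170472412109375/604462909807314587353088, P(S=-1)=29278023404754638671875/604462909807314587353088, P(S=1)=48796705674591064453125/604462909807314587353088, P(S=3)=70484130418853759765625/604462909807314587353088, P(S=5)=352420652094268798828125/2417851639229258349412352, P(S=7)=380061487552642822265625/2417851639229258349412352, P(S=9)=351908784770965576171875/2417851639229258349412352, P(S=11)=277822724819183349609375/2417851639229258349412352, P(S=13)=92607574939727783203125/1208925819614629174706176, P(S=15)=51448652744293212890625/1208925819614629174706176, P(S=17)=23385751247406005859375/1208925819614629174706176, P(S=19)=8473098278045654296875/1208925819614629174706176, P(S=21)=4707276821136474609375/2417851639229258349412352, P(S=23)=941455364227294921875/2417851639229258349412352, P(S=25)=120699405670166015625/2417851639229258349412352, P(S=27)=7450580596923828125/2417851639229258349412352
E[|S_27|] = Σ_m |m|·P(S_27=m) = 272455767493551121351041/37778931862957161709568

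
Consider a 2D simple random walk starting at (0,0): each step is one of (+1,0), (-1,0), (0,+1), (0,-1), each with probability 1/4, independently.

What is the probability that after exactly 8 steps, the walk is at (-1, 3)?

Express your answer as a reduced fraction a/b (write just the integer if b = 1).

Answer: 49/2048

Derivation:
Let h be the number of horizontal steps (so 8-h are vertical). To end at (-1,3) need (h-1)/2 right-steps and ((8-h)+3)/2 up-steps.
Sum over h with 1 ≤ h ≤ 5, h ≡ 1 (mod 2), 8-h ≡ 1 (mod 2):
h=1: C(8,1)·C(1,0)·C(7,5) = 8·1·21 = 168
h=3: C(8,3)·C(3,1)·C(5,4) = 56·3·5 = 840
h=5: C(8,5)·C(5,2)·C(3,3) = 56·10·1 = 560
Total favorable: 1568
Total paths: 4^8 = 65536
P = 1568/65536 = 49/2048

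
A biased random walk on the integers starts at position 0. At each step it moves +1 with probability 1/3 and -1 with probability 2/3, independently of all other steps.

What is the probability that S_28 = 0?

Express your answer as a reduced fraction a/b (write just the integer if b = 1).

To be at 0 after 28 steps: need exactly 14 steps of +1 and 14 of -1.
Number of such sequences: C(28,14) = 40116600
Each has probability (1/3)^14 · (2/3)^14 = 16384/22876792454961
P = 40116600 · 16384/22876792454961 = 24343347200/847288609443

Answer: 24343347200/847288609443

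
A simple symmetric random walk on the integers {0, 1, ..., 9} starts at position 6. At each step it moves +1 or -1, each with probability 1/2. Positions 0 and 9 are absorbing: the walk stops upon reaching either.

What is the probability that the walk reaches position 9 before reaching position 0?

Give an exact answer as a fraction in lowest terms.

Answer: 2/3

Derivation:
Symmetric walk (p = 1/2): the harmonic-function argument gives P(hit 9 before 0 | start at 6) = a/N.
P = 6/9 = 2/3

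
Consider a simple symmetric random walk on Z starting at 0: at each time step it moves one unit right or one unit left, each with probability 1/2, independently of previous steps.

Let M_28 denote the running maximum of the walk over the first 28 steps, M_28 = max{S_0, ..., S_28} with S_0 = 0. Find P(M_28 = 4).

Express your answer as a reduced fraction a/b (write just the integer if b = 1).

Answer: 30421755/268435456

Derivation:
Let M_28 = max(S_0,...,S_28). Use the reflection principle: for j ≥ 1, #{paths with M_28 ≥ j} = #{S_28 ≥ j} + #{S_28 ≥ j+1}.
By reflection, #{M_28 ≥ 4} = #{S_28 ≥ 4} + #{S_28 ≥ 5} = 76717268 + 46295513 = 123012781.
#{M_28 ≥ 5} = #{S_28 ≥ 5} + #{S_28 ≥ 6} = 46295513 + 46295513 = 92591026.
#{M_28 = 4} = 123012781 - 92591026 = 30421755.
P(M_28 = 4) = 30421755/268435456 = 30421755/268435456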